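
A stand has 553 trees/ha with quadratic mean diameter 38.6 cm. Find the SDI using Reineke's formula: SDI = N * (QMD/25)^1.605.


QMD/25 = 38.6/25 = 1.544
(1.544)^1.605 = exp(1.605 * ln(1.544)) = exp(1.605 * 0.434376) = exp(0.697173) = 2.00807
SDI = 553 * 2.00807 = 1110.46 ≈ 1110

1110


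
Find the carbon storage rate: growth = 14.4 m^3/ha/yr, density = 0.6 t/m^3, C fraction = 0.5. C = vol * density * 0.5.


C = 14.4 * 0.6 * 0.5 = 4.32 t C/ha/yr

4.32 t C/ha/yr


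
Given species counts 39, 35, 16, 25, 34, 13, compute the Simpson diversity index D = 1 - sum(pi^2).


Total N = 39 + 35 + 16 + 25 + 34 + 13 = 162
Per-species terms:
  p = 39/162 = 0.240741; p^2 = 0.240741^2 = 0.057956
  p = 35/162 = 0.216049; p^2 = 0.216049^2 = 0.046677
  p = 16/162 = 0.098765; p^2 = 0.098765^2 = 0.009755
  p = 25/162 = 0.154321; p^2 = 0.154321^2 = 0.023815
  p = 34/162 = 0.209877; p^2 = 0.209877^2 = 0.044048
  p = 13/162 = 0.080247; p^2 = 0.080247^2 = 0.006440
sum(p^2) = 0.057956 + 0.046677 + 0.009755 + 0.023815 + 0.044048 + 0.006440 = 0.188691
D = 1 - 0.188691 = 0.811309 ≈ 0.8113

0.8113


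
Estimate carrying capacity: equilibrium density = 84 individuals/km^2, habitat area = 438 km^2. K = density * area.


K = 84 * 438 = 36792 individuals

36792 individuals


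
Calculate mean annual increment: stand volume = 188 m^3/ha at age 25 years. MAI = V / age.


MAI = 188 / 25 = 7.52 m^3/ha/yr

7.52 m^3/ha/yr


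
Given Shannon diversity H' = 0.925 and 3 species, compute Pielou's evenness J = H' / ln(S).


ln(3) = 1.09861
J = H' / ln(S) = 0.925 / 1.09861 = 0.841973 ≈ 0.8420

0.8420


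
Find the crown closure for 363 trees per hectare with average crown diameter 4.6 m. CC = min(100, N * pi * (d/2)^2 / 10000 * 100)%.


(d/2)^2 = (4.6/2)^2 = 2.3^2 = 5.29
Crown area = 3.141593 * 5.29 = 16.6190 m^2
N * area / 10000 * 100 = 363 * 16.6190 / 10000 * 100 = 60.3270
CC = min(100, 60.3270) = 60.3270 ≈ 60.3%

60.3%


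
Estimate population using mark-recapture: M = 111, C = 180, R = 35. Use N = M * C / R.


N = M * C / R = 111 * 180 / 35 = 19980 / 35 = 570.86 ≈ 571

571 individuals


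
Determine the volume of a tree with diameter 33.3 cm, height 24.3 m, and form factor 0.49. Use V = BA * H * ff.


(D/200)^2 = (33.3/200)^2 = 0.1665^2 = 0.02772225
BA = 3.141593 * 0.02772225 = 0.0870920 m^2
V = 0.0870920 * 24.3 * 0.49 = 1.03700 ≈ 1.037 m^3

1.037 m^3


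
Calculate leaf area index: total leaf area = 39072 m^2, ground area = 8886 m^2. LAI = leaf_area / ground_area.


LAI = 39072 / 8886 = 4.3970 ≈ 4.40

4.40


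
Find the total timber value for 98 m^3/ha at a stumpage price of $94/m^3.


Value = 98 * 94 = $9212/ha

$9212/ha


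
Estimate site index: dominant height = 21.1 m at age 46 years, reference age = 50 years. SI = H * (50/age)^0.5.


50/46 = 1.08696
(1.08696)^0.5 = 1.04257
SI = 21.1 * 1.04257 = 21.9982 ≈ 22.0 m

22.0 m


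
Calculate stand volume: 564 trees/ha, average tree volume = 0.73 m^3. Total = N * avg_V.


V_stand = 564 * 0.73 = 411.72 ≈ 411.7 m^3/ha

411.7 m^3/ha


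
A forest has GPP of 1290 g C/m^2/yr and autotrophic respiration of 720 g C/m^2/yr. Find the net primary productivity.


NPP = GPP - Ra = 1290 - 720 = 570 g C/m^2/yr

570 g C/m^2/yr


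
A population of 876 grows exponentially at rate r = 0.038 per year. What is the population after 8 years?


r*t = 0.038 * 8 = 0.304
exp(0.304) = 1.35527
N = 876 * 1.35527 = 1187.22 ≈ 1187

1187


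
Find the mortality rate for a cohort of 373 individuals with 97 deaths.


Mortality rate = 97 / 373 = 0.260054 ≈ 0.2601

0.2601


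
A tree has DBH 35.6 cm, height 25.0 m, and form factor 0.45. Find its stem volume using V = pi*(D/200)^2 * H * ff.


(D/200)^2 = (35.6/200)^2 = 0.178^2 = 0.031684
BA = 3.141593 * 0.031684 = 0.0995382 m^2
V = 0.0995382 * 25.0 * 0.45 = 1.11980 ≈ 1.120 m^3

1.120 m^3


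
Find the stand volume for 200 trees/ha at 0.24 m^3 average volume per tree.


V_stand = 200 * 0.24 = 48.0 m^3/ha

48.0 m^3/ha


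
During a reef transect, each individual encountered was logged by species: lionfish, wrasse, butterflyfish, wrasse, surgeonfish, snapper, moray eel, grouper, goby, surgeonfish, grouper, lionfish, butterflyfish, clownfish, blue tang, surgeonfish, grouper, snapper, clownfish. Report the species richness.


Total individuals logged = 19
Distinct species (count of individuals): lionfish (2), wrasse (2), butterflyfish (2), surgeonfish (3), snapper (2), moray eel (1), grouper (3), goby (1), clownfish (2), blue tang (1)
Species richness = number of distinct species = 10

10


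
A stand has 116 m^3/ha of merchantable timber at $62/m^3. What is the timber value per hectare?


Value = 116 * 62 = $7192/ha

$7192/ha


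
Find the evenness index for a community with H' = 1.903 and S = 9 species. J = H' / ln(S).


ln(9) = 2.19722
J = H' / ln(S) = 1.903 / 2.19722 = 0.866094 ≈ 0.8661

0.8661


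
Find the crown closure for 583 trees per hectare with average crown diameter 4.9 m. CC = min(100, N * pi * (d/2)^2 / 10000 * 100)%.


(d/2)^2 = (4.9/2)^2 = 2.45^2 = 6.0025
Crown area = 3.141593 * 6.0025 = 18.8574 m^2
N * area / 10000 * 100 = 583 * 18.8574 / 10000 * 100 = 109.939
CC = min(100, 109.939) = 100%

100%


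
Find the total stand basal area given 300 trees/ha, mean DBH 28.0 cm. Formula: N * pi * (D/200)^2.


(D/200)^2 = (28.0/200)^2 = 0.14^2 = 0.0196
Individual BA = 3.141593 * 0.0196 = 0.0615752 m^2
Stand BA = 300 * 0.0615752 = 18.4726 ≈ 18.47 m^2/ha

18.47 m^2/ha


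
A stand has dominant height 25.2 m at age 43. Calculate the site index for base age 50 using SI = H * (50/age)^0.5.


50/43 = 1.16279
(1.16279)^0.5 = 1.07833
SI = 25.2 * 1.07833 = 27.1739 ≈ 27.2 m

27.2 m


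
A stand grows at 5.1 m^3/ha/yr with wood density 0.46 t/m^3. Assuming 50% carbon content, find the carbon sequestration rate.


C = 5.1 * 0.46 * 0.5 = 1.173 ≈ 1.17 t C/ha/yr

1.17 t C/ha/yr


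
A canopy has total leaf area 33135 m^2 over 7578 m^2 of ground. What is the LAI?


LAI = 33135 / 7578 = 4.3725 ≈ 4.37

4.37


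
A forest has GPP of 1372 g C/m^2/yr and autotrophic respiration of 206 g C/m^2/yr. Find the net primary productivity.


NPP = GPP - Ra = 1372 - 206 = 1166 g C/m^2/yr

1166 g C/m^2/yr


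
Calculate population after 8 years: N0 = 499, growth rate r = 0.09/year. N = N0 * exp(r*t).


r*t = 0.09 * 8 = 0.72
exp(0.72) = 2.05443
N = 499 * 2.05443 = 1025.16 ≈ 1025

1025


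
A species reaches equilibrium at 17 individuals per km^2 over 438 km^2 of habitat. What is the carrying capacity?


K = 17 * 438 = 7446 individuals

7446 individuals


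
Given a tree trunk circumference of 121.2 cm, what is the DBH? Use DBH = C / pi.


DBH = C / pi = 121.2 / 3.141593 = 38.5792 ≈ 38.58 cm

38.58 cm


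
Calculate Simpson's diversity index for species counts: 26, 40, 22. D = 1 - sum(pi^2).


Total N = 26 + 40 + 22 = 88
Per-species terms:
  p = 26/88 = 0.295455; p^2 = 0.295455^2 = 0.087294
  p = 40/88 = 0.454545; p^2 = 0.454545^2 = 0.206611
  p = 22/88 = 0.250000; p^2 = 0.250000^2 = 0.062500
sum(p^2) = 0.087294 + 0.206611 + 0.062500 = 0.356405
D = 1 - 0.356405 = 0.643595 ≈ 0.6436

0.6436


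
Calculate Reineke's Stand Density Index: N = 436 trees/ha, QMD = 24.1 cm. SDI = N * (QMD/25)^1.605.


QMD/25 = 24.1/25 = 0.964
(0.964)^1.605 = exp(1.605 * ln(0.964)) = exp(1.605 * (-0.0366640)) = exp(-0.0588457) = 0.942852
SDI = 436 * 0.942852 = 411.083 ≈ 411

411


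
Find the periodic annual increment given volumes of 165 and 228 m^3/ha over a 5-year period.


PAI = (V2 - V1) / period = (228 - 165) / 5 = 63 / 5 = 12.60 m^3/ha/yr

12.60 m^3/ha/yr


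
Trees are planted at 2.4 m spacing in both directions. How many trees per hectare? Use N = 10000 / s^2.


N = 10000 / 2.4^2 = 10000 / 5.76 = 1736.11 ≈ 1736 trees/ha

1736 trees/ha


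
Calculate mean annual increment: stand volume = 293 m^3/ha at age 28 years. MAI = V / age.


MAI = 293 / 28 = 10.4643 ≈ 10.46 m^3/ha/yr

10.46 m^3/ha/yr


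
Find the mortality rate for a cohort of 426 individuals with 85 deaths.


Mortality rate = 85 / 426 = 0.199531 ≈ 0.1995

0.1995


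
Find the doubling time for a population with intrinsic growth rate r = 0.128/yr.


td = ln(2) / 0.128 = 0.693147 / 0.128 = 5.41521 ≈ 5.4 years

5.4 years


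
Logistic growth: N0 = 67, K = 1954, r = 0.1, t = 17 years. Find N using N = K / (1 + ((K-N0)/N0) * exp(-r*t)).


(K - N0)/N0 = (1954 - 67)/67 = 1887/67 = 28.1642
r*t = 0.1 * 17 = 1.7; exp(-1.7) = 0.182684
28.1642 * 0.182684 = 5.14515
1 + 5.14515 = 6.14515
N = 1954 / 6.14515 = 317.974 ≈ 318

318


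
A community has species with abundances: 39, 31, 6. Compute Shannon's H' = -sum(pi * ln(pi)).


Total N = 39 + 31 + 6 = 76
Per-species terms:
  p = 39/76 = 0.513158; ln(p) = -0.667171; p*ln(p) = 0.513158 * (-0.667171) = -0.342364
  p = 31/76 = 0.407895; ln(p) = -0.896745; p*ln(p) = 0.407895 * (-0.896745) = -0.365778
  p = 6/76 = 0.078947; ln(p) = -2.538979; p*ln(p) = 0.078947 * (-2.538979) = -0.200445
sum(p*ln(p)) = (-0.342364) + (-0.365778) + (-0.200445) = -0.908587
H' = -(-0.908587) = 0.908587 ≈ 0.9086

0.9086


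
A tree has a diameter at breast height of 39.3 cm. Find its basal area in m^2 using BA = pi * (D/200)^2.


D/200 = 39.3/200 = 0.1965 m
(D/200)^2 = 0.1965^2 = 0.03861225
BA = 3.141593 * 0.03861225 = 0.121304 ≈ 0.1213 m^2

0.1213 m^2


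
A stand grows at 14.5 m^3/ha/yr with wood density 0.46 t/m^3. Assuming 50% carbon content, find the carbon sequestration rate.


C = 14.5 * 0.46 * 0.5 = 3.335 ≈ 3.34 t C/ha/yr

3.34 t C/ha/yr


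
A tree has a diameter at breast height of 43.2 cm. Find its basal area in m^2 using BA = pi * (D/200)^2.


D/200 = 43.2/200 = 0.216 m
(D/200)^2 = 0.216^2 = 0.046656
BA = 3.141593 * 0.046656 = 0.146574 ≈ 0.1466 m^2

0.1466 m^2


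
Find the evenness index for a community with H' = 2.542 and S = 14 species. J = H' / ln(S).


ln(14) = 2.63906
J = H' / ln(S) = 2.542 / 2.63906 = 0.963222 ≈ 0.9632

0.9632


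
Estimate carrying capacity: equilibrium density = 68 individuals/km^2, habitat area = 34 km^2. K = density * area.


K = 68 * 34 = 2312 individuals

2312 individuals


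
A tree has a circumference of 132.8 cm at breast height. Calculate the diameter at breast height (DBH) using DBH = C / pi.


DBH = C / pi = 132.8 / 3.141593 = 42.2715 ≈ 42.27 cm

42.27 cm


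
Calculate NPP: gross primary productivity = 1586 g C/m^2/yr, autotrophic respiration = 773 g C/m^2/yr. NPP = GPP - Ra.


NPP = GPP - Ra = 1586 - 773 = 813 g C/m^2/yr

813 g C/m^2/yr


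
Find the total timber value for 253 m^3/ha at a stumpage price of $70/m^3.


Value = 253 * 70 = $17710/ha

$17710/ha


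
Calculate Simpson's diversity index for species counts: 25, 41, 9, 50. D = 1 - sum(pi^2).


Total N = 25 + 41 + 9 + 50 = 125
Per-species terms:
  p = 25/125 = 0.200000; p^2 = 0.200000^2 = 0.040000
  p = 41/125 = 0.328000; p^2 = 0.328000^2 = 0.107584
  p = 9/125 = 0.072000; p^2 = 0.072000^2 = 0.005184
  p = 50/125 = 0.400000; p^2 = 0.400000^2 = 0.160000
sum(p^2) = 0.040000 + 0.107584 + 0.005184 + 0.160000 = 0.312768
D = 1 - 0.312768 = 0.687232 ≈ 0.6872

0.6872


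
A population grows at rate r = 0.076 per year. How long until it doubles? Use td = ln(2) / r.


td = ln(2) / 0.076 = 0.693147 / 0.076 = 9.12036 ≈ 9.1 years

9.1 years


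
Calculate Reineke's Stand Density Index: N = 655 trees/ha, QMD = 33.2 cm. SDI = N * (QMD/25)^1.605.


QMD/25 = 33.2/25 = 1.328
(1.328)^1.605 = exp(1.605 * ln(1.328)) = exp(1.605 * 0.283674) = exp(0.455297) = 1.57664
SDI = 655 * 1.57664 = 1032.70 ≈ 1033

1033


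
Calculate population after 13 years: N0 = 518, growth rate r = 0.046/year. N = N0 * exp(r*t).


r*t = 0.046 * 13 = 0.598
exp(0.598) = 1.81848
N = 518 * 1.81848 = 941.973 ≈ 942

942


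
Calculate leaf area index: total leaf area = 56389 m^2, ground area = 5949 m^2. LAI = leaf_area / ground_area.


LAI = 56389 / 5949 = 9.4787 ≈ 9.48

9.48


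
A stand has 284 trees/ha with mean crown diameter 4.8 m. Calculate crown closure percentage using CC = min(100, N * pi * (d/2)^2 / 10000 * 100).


(d/2)^2 = (4.8/2)^2 = 2.4^2 = 5.76
Crown area = 3.141593 * 5.76 = 18.0956 m^2
N * area / 10000 * 100 = 284 * 18.0956 / 10000 * 100 = 51.3915
CC = min(100, 51.3915) = 51.3915 ≈ 51.4%

51.4%


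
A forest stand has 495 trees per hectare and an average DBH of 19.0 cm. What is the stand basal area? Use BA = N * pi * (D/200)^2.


(D/200)^2 = (19.0/200)^2 = 0.095^2 = 0.009025
Individual BA = 3.141593 * 0.009025 = 0.0283529 m^2
Stand BA = 495 * 0.0283529 = 14.0347 ≈ 14.03 m^2/ha

14.03 m^2/ha


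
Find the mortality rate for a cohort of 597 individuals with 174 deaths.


Mortality rate = 174 / 597 = 0.291457 ≈ 0.2915

0.2915


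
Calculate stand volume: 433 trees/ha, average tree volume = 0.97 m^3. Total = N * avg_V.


V_stand = 433 * 0.97 = 420.01 ≈ 420.0 m^3/ha

420.0 m^3/ha


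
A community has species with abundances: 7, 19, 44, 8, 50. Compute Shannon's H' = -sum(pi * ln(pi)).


Total N = 7 + 19 + 44 + 8 + 50 = 128
Per-species terms:
  p = 7/128 = 0.054688; ln(p) = -2.906111; p*ln(p) = 0.054688 * (-2.906111) = -0.158929
  p = 19/128 = 0.148438; ln(p) = -1.907588; p*ln(p) = 0.148438 * (-1.907588) = -0.283159
  p = 44/128 = 0.343750; ln(p) = -1.067841; p*ln(p) = 0.343750 * (-1.067841) = -0.367070
  p = 8/128 = 0.062500; ln(p) = -2.772589; p*ln(p) = 0.062500 * (-2.772589) = -0.173287
  p = 50/128 = 0.390625; ln(p) = -0.940007; p*ln(p) = 0.390625 * (-0.940007) = -0.367190
sum(p*ln(p)) = (-0.158929) + (-0.283159) + (-0.367070) + (-0.173287) + (-0.367190) = -1.349635
H' = -(-1.349635) = 1.349635 ≈ 1.3496

1.3496


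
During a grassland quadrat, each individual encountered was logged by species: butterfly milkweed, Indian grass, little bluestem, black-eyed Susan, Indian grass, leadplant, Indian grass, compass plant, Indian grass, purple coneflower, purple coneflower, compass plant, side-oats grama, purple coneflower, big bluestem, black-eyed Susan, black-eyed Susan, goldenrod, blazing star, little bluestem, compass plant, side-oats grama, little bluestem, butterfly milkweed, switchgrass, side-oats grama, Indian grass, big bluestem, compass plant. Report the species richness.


Total individuals logged = 29
Distinct species (count of individuals): butterfly milkweed (2), Indian grass (5), little bluestem (3), black-eyed Susan (3), leadplant (1), compass plant (4), purple coneflower (3), side-oats grama (3), big bluestem (2), goldenrod (1), blazing star (1), switchgrass (1)
Species richness = number of distinct species = 12

12


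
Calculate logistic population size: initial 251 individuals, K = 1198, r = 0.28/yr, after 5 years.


(K - N0)/N0 = (1198 - 251)/251 = 947/251 = 3.77291
r*t = 0.28 * 5 = 1.4; exp(-1.4) = 0.246597
3.77291 * 0.246597 = 0.930388
1 + 0.930388 = 1.93039
N = 1198 / 1.93039 = 620.600 ≈ 621

621


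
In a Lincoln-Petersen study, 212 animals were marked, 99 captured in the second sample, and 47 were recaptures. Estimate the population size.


N = M * C / R = 212 * 99 / 47 = 20988 / 47 = 446.55 ≈ 447

447 individuals


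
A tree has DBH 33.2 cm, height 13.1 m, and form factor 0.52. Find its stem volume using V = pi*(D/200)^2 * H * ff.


(D/200)^2 = (33.2/200)^2 = 0.166^2 = 0.027556
BA = 3.141593 * 0.027556 = 0.0865697 m^2
V = 0.0865697 * 13.1 * 0.52 = 0.589713 ≈ 0.590 m^3

0.590 m^3


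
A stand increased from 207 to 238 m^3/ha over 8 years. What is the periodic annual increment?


PAI = (V2 - V1) / period = (238 - 207) / 8 = 31 / 8 = 3.8750 ≈ 3.88 m^3/ha/yr

3.88 m^3/ha/yr


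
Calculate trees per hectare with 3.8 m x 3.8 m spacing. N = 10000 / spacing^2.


N = 10000 / 3.8^2 = 10000 / 14.44 = 692.521 ≈ 693 trees/ha

693 trees/ha


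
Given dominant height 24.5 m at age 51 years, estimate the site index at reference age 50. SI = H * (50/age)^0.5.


50/51 = 0.980392
(0.980392)^0.5 = 0.990147
SI = 24.5 * 0.990147 = 24.2586 ≈ 24.3 m

24.3 m


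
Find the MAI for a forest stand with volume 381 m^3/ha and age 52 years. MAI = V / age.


MAI = 381 / 52 = 7.3269 ≈ 7.33 m^3/ha/yr

7.33 m^3/ha/yr


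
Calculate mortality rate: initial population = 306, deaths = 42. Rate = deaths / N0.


Mortality rate = 42 / 306 = 0.137255 ≈ 0.1373

0.1373


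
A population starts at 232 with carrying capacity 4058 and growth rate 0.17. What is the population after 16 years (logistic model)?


(K - N0)/N0 = (4058 - 232)/232 = 3826/232 = 16.4914
r*t = 0.17 * 16 = 2.72; exp(-2.72) = 0.0658748
16.4914 * 0.0658748 = 1.08637
1 + 1.08637 = 2.08637
N = 4058 / 2.08637 = 1945.00 ≈ 1945

1945


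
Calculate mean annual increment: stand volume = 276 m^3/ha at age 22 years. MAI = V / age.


MAI = 276 / 22 = 12.5455 ≈ 12.55 m^3/ha/yr

12.55 m^3/ha/yr


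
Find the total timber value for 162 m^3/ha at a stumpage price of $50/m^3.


Value = 162 * 50 = $8100/ha

$8100/ha


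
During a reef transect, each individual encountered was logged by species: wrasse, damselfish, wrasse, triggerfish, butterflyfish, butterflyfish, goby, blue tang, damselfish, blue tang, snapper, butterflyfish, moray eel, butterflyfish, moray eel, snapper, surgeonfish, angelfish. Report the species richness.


Total individuals logged = 18
Distinct species (count of individuals): wrasse (2), damselfish (2), triggerfish (1), butterflyfish (4), goby (1), blue tang (2), snapper (2), moray eel (2), surgeonfish (1), angelfish (1)
Species richness = number of distinct species = 10

10


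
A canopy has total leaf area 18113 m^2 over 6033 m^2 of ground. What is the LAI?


LAI = 18113 / 6033 = 3.0023 ≈ 3.00

3.00


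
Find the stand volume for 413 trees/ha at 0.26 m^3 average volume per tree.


V_stand = 413 * 0.26 = 107.38 ≈ 107.4 m^3/ha

107.4 m^3/ha


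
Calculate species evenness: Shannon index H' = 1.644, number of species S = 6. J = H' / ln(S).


ln(6) = 1.79176
J = H' / ln(S) = 1.644 / 1.79176 = 0.917534 ≈ 0.9175

0.9175


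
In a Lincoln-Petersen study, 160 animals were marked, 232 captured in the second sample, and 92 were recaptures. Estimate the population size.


N = M * C / R = 160 * 232 / 92 = 37120 / 92 = 403.48 ≈ 403

403 individuals


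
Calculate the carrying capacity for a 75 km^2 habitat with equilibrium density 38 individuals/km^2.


K = 38 * 75 = 2850 individuals

2850 individuals


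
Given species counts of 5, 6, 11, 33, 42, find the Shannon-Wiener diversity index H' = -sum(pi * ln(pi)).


Total N = 5 + 6 + 11 + 33 + 42 = 97
Per-species terms:
  p = 5/97 = 0.051546; ln(p) = -2.965281; p*ln(p) = 0.051546 * (-2.965281) = -0.152848
  p = 6/97 = 0.061856; ln(p) = -2.782946; p*ln(p) = 0.061856 * (-2.782946) = -0.172142
  p = 11/97 = 0.113402; ln(p) = -2.176816; p*ln(p) = 0.113402 * (-2.176816) = -0.246855
  p = 33/97 = 0.340206; ln(p) = -1.078204; p*ln(p) = 0.340206 * (-1.078204) = -0.366811
  p = 42/97 = 0.432990; ln(p) = -0.837041; p*ln(p) = 0.432990 * (-0.837041) = -0.362430
sum(p*ln(p)) = (-0.152848) + (-0.172142) + (-0.246855) + (-0.366811) + (-0.362430) = -1.301086
H' = -(-1.301086) = 1.301086 ≈ 1.3011

1.3011


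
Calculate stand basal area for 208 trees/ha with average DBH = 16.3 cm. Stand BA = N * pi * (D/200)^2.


(D/200)^2 = (16.3/200)^2 = 0.0815^2 = 0.00664225
Individual BA = 3.141593 * 0.00664225 = 0.0208672 m^2
Stand BA = 208 * 0.0208672 = 4.34038 ≈ 4.34 m^2/ha

4.34 m^2/ha


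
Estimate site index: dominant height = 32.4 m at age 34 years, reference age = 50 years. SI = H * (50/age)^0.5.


50/34 = 1.47059
(1.47059)^0.5 = 1.21268
SI = 32.4 * 1.21268 = 39.2908 ≈ 39.3 m

39.3 m


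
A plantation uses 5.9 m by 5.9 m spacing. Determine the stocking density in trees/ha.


N = 10000 / 5.9^2 = 10000 / 34.81 = 287.274 ≈ 287 trees/ha

287 trees/ha


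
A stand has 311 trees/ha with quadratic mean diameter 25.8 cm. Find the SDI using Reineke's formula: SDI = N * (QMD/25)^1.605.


QMD/25 = 25.8/25 = 1.032
(1.032)^1.605 = exp(1.605 * ln(1.032)) = exp(1.605 * 0.0314987) = exp(0.0505554) = 1.05186
SDI = 311 * 1.05186 = 327.128 ≈ 327

327


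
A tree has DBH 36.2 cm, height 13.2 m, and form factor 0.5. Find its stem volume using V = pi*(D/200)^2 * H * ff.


(D/200)^2 = (36.2/200)^2 = 0.181^2 = 0.032761
BA = 3.141593 * 0.032761 = 0.102922 m^2
V = 0.102922 * 13.2 * 0.5 = 0.679285 ≈ 0.679 m^3

0.679 m^3


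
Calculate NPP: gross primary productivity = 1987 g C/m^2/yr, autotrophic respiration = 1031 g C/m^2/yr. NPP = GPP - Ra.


NPP = GPP - Ra = 1987 - 1031 = 956 g C/m^2/yr

956 g C/m^2/yr


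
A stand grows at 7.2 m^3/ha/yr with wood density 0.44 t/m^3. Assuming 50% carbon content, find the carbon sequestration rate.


C = 7.2 * 0.44 * 0.5 = 1.584 ≈ 1.58 t C/ha/yr

1.58 t C/ha/yr


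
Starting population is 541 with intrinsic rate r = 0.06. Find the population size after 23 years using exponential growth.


r*t = 0.06 * 23 = 1.38
exp(1.38) = 3.97490
N = 541 * 3.97490 = 2150.42 ≈ 2150

2150


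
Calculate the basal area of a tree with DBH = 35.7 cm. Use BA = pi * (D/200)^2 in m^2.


D/200 = 35.7/200 = 0.1785 m
(D/200)^2 = 0.1785^2 = 0.03186225
BA = 3.141593 * 0.03186225 = 0.100098 ≈ 0.1001 m^2

0.1001 m^2


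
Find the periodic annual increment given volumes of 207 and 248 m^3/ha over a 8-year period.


PAI = (V2 - V1) / period = (248 - 207) / 8 = 41 / 8 = 5.1250 ≈ 5.13 m^3/ha/yr

5.13 m^3/ha/yr


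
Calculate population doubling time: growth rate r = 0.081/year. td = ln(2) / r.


td = ln(2) / 0.081 = 0.693147 / 0.081 = 8.55737 ≈ 8.6 years

8.6 years


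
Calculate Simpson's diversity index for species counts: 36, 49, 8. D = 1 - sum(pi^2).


Total N = 36 + 49 + 8 = 93
Per-species terms:
  p = 36/93 = 0.387097; p^2 = 0.387097^2 = 0.149844
  p = 49/93 = 0.526882; p^2 = 0.526882^2 = 0.277605
  p = 8/93 = 0.086022; p^2 = 0.086022^2 = 0.007400
sum(p^2) = 0.149844 + 0.277605 + 0.007400 = 0.434849
D = 1 - 0.434849 = 0.565151 ≈ 0.5652

0.5652


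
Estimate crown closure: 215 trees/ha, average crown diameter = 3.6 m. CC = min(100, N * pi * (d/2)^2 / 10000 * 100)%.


(d/2)^2 = (3.6/2)^2 = 1.8^2 = 3.24
Crown area = 3.141593 * 3.24 = 10.1788 m^2
N * area / 10000 * 100 = 215 * 10.1788 / 10000 * 100 = 21.8844
CC = min(100, 21.8844) = 21.8844 ≈ 21.9%

21.9%


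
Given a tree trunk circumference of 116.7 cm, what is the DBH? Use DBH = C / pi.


DBH = C / pi = 116.7 / 3.141593 = 37.1468 ≈ 37.15 cm

37.15 cm


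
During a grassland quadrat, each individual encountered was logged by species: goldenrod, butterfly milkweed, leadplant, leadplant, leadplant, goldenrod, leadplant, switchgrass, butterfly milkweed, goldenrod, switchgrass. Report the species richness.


Total individuals logged = 11
Distinct species (count of individuals): goldenrod (3), butterfly milkweed (2), leadplant (4), switchgrass (2)
Species richness = number of distinct species = 4

4


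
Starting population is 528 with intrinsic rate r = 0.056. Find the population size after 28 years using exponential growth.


r*t = 0.056 * 28 = 1.568
exp(1.568) = 4.79704
N = 528 * 4.79704 = 2532.84 ≈ 2533

2533


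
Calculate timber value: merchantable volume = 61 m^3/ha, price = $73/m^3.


Value = 61 * 73 = $4453/ha

$4453/ha


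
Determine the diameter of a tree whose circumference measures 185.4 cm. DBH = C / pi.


DBH = C / pi = 185.4 / 3.141593 = 59.0146 ≈ 59.01 cm

59.01 cm


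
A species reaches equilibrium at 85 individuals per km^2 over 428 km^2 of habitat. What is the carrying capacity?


K = 85 * 428 = 36380 individuals

36380 individuals


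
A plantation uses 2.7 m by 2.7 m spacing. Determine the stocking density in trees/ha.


N = 10000 / 2.7^2 = 10000 / 7.29 = 1371.74 ≈ 1372 trees/ha

1372 trees/ha


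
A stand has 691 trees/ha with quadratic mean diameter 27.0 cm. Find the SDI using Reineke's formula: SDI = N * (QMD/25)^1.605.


QMD/25 = 27.0/25 = 1.08
(1.08)^1.605 = exp(1.605 * ln(1.08)) = exp(1.605 * 0.0769610) = exp(0.123522) = 1.13147
SDI = 691 * 1.13147 = 781.846 ≈ 782

782


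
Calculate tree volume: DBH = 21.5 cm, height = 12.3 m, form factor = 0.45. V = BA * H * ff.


(D/200)^2 = (21.5/200)^2 = 0.1075^2 = 0.01155625
BA = 3.141593 * 0.01155625 = 0.0363050 m^2
V = 0.0363050 * 12.3 * 0.45 = 0.200948 ≈ 0.201 m^3

0.201 m^3


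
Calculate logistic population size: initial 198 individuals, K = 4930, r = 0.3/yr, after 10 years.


(K - N0)/N0 = (4930 - 198)/198 = 4732/198 = 23.8990
r*t = 0.3 * 10 = 3; exp(-3) = 0.0497871
23.8990 * 0.0497871 = 1.18986
1 + 1.18986 = 2.18986
N = 4930 / 2.18986 = 2251.29 ≈ 2251

2251


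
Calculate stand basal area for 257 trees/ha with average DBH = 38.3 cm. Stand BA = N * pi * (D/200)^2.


(D/200)^2 = (38.3/200)^2 = 0.1915^2 = 0.03667225
Individual BA = 3.141593 * 0.03667225 = 0.115209 m^2
Stand BA = 257 * 0.115209 = 29.6087 ≈ 29.61 m^2/ha

29.61 m^2/ha


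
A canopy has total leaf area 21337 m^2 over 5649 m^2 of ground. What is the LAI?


LAI = 21337 / 5649 = 3.7771 ≈ 3.78

3.78


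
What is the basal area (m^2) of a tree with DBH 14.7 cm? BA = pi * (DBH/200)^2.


D/200 = 14.7/200 = 0.0735 m
(D/200)^2 = 0.0735^2 = 0.00540225
BA = 3.141593 * 0.00540225 = 0.0169717 ≈ 0.0170 m^2

0.0170 m^2


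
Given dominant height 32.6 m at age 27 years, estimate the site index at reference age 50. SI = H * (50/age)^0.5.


50/27 = 1.85185
(1.85185)^0.5 = 1.36083
SI = 32.6 * 1.36083 = 44.3631 ≈ 44.4 m

44.4 m


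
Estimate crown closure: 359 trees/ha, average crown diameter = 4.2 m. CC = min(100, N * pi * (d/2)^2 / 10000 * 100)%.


(d/2)^2 = (4.2/2)^2 = 2.1^2 = 4.41
Crown area = 3.141593 * 4.41 = 13.8544 m^2
N * area / 10000 * 100 = 359 * 13.8544 / 10000 * 100 = 49.7373
CC = min(100, 49.7373) = 49.7373 ≈ 49.7%

49.7%


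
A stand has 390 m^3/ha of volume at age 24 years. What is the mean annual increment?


MAI = 390 / 24 = 16.25 m^3/ha/yr

16.25 m^3/ha/yr


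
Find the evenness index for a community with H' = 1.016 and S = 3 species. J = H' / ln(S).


ln(3) = 1.09861
J = H' / ln(S) = 1.016 / 1.09861 = 0.924805 ≈ 0.9248

0.9248


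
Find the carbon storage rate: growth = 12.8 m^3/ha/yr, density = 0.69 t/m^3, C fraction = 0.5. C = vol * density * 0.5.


C = 12.8 * 0.69 * 0.5 = 4.416 ≈ 4.42 t C/ha/yr

4.42 t C/ha/yr


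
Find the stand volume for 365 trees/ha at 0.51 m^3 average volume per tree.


V_stand = 365 * 0.51 = 186.15 ≈ 186.2 m^3/ha

186.2 m^3/ha


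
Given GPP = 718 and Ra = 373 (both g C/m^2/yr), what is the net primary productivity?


NPP = GPP - Ra = 718 - 373 = 345 g C/m^2/yr

345 g C/m^2/yr


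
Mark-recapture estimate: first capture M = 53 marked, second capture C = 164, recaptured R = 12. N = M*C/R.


N = M * C / R = 53 * 164 / 12 = 8692 / 12 = 724.33 ≈ 724

724 individuals


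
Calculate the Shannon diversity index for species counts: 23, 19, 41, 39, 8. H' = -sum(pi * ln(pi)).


Total N = 23 + 19 + 41 + 39 + 8 = 130
Per-species terms:
  p = 23/130 = 0.176923; ln(p) = -1.732041; p*ln(p) = 0.176923 * (-1.732041) = -0.306438
  p = 19/130 = 0.146154; ln(p) = -1.923094; p*ln(p) = 0.146154 * (-1.923094) = -0.281068
  p = 41/130 = 0.315385; ln(p) = -1.153961; p*ln(p) = 0.315385 * (-1.153961) = -0.363942
  p = 39/130 = 0.300000; ln(p) = -1.203973; p*ln(p) = 0.300000 * (-1.203973) = -0.361192
  p = 8/130 = 0.061538; ln(p) = -2.788100; p*ln(p) = 0.061538 * (-2.788100) = -0.171574
sum(p*ln(p)) = (-0.306438) + (-0.281068) + (-0.363942) + (-0.361192) + (-0.171574) = -1.484214
H' = -(-1.484214) = 1.484214 ≈ 1.4842

1.4842


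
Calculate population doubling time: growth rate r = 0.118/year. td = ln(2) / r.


td = ln(2) / 0.118 = 0.693147 / 0.118 = 5.87413 ≈ 5.9 years

5.9 years


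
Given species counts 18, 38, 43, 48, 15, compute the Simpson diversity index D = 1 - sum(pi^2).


Total N = 18 + 38 + 43 + 48 + 15 = 162
Per-species terms:
  p = 18/162 = 0.111111; p^2 = 0.111111^2 = 0.012346
  p = 38/162 = 0.234568; p^2 = 0.234568^2 = 0.055022
  p = 43/162 = 0.265432; p^2 = 0.265432^2 = 0.070454
  p = 48/162 = 0.296296; p^2 = 0.296296^2 = 0.087791
  p = 15/162 = 0.092593; p^2 = 0.092593^2 = 0.008573
sum(p^2) = 0.012346 + 0.055022 + 0.070454 + 0.087791 + 0.008573 = 0.234186
D = 1 - 0.234186 = 0.765814 ≈ 0.7658

0.7658


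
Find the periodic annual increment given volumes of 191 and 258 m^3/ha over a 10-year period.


PAI = (V2 - V1) / period = (258 - 191) / 10 = 67 / 10 = 6.70 m^3/ha/yr

6.70 m^3/ha/yr


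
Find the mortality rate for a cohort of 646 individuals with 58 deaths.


Mortality rate = 58 / 646 = 0.089783 ≈ 0.0898

0.0898


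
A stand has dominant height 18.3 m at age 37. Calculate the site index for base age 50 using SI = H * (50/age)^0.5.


50/37 = 1.35135
(1.35135)^0.5 = 1.16248
SI = 18.3 * 1.16248 = 21.2734 ≈ 21.3 m

21.3 m


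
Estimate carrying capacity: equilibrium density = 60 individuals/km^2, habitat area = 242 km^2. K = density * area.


K = 60 * 242 = 14520 individuals

14520 individuals


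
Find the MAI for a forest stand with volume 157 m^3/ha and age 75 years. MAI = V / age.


MAI = 157 / 75 = 2.0933 ≈ 2.09 m^3/ha/yr

2.09 m^3/ha/yr


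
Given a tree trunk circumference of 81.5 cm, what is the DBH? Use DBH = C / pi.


DBH = C / pi = 81.5 / 3.141593 = 25.9423 ≈ 25.94 cm

25.94 cm


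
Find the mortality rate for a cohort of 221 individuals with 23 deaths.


Mortality rate = 23 / 221 = 0.104072 ≈ 0.1041

0.1041


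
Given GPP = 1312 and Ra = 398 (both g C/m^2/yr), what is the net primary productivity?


NPP = GPP - Ra = 1312 - 398 = 914 g C/m^2/yr

914 g C/m^2/yr


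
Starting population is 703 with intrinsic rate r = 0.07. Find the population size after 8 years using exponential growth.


r*t = 0.07 * 8 = 0.56
exp(0.56) = 1.75067
N = 703 * 1.75067 = 1230.72 ≈ 1231

1231


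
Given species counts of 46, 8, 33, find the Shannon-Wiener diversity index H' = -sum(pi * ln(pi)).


Total N = 46 + 8 + 33 = 87
Per-species terms:
  p = 46/87 = 0.528736; ln(p) = -0.637266; p*ln(p) = 0.528736 * (-0.637266) = -0.336945
  p = 8/87 = 0.091954; ln(p) = -2.386467; p*ln(p) = 0.091954 * (-2.386467) = -0.219445
  p = 33/87 = 0.379310; ln(p) = -0.969401; p*ln(p) = 0.379310 * (-0.969401) = -0.367703
sum(p*ln(p)) = (-0.336945) + (-0.219445) + (-0.367703) = -0.924093
H' = -(-0.924093) = 0.924093 ≈ 0.9241

0.9241


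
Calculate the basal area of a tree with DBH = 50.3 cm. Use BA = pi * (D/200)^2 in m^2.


D/200 = 50.3/200 = 0.2515 m
(D/200)^2 = 0.2515^2 = 0.06325225
BA = 3.141593 * 0.06325225 = 0.198713 ≈ 0.1987 m^2

0.1987 m^2


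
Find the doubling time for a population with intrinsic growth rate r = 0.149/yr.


td = ln(2) / 0.149 = 0.693147 / 0.149 = 4.65199 ≈ 4.7 years

4.7 years


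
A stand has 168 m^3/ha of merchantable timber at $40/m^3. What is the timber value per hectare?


Value = 168 * 40 = $6720/ha

$6720/ha


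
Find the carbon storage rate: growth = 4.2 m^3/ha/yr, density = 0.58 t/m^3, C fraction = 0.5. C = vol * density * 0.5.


C = 4.2 * 0.58 * 0.5 = 1.218 ≈ 1.22 t C/ha/yr

1.22 t C/ha/yr


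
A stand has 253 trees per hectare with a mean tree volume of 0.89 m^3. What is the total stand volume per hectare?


V_stand = 253 * 0.89 = 225.17 ≈ 225.2 m^3/ha

225.2 m^3/ha


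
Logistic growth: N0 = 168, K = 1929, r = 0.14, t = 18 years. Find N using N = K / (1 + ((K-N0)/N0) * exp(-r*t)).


(K - N0)/N0 = (1929 - 168)/168 = 1761/168 = 10.4821
r*t = 0.14 * 18 = 2.52; exp(-2.52) = 0.0804596
10.4821 * 0.0804596 = 0.843386
1 + 0.843386 = 1.84339
N = 1929 / 1.84339 = 1046.44 ≈ 1046

1046


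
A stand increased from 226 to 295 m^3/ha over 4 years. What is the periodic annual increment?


PAI = (V2 - V1) / period = (295 - 226) / 4 = 69 / 4 = 17.25 m^3/ha/yr

17.25 m^3/ha/yr


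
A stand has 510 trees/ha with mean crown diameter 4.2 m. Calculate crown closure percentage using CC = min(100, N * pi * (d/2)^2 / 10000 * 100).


(d/2)^2 = (4.2/2)^2 = 2.1^2 = 4.41
Crown area = 3.141593 * 4.41 = 13.8544 m^2
N * area / 10000 * 100 = 510 * 13.8544 / 10000 * 100 = 70.6574
CC = min(100, 70.6574) = 70.6574 ≈ 70.7%

70.7%


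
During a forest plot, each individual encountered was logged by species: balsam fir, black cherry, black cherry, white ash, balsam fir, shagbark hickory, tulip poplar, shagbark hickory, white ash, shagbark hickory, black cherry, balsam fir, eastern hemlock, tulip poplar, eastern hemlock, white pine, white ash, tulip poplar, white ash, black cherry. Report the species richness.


Total individuals logged = 20
Distinct species (count of individuals): balsam fir (3), black cherry (4), white ash (4), shagbark hickory (3), tulip poplar (3), eastern hemlock (2), white pine (1)
Species richness = number of distinct species = 7

7


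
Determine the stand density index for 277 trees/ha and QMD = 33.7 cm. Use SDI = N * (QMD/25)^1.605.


QMD/25 = 33.7/25 = 1.348
(1.348)^1.605 = exp(1.605 * ln(1.348)) = exp(1.605 * 0.298622) = exp(0.479288) = 1.61492
SDI = 277 * 1.61492 = 447.333 ≈ 447

447


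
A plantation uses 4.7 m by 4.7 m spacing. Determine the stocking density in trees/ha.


N = 10000 / 4.7^2 = 10000 / 22.09 = 452.694 ≈ 453 trees/ha

453 trees/ha


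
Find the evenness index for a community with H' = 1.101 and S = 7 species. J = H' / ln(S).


ln(7) = 1.94591
J = H' / ln(S) = 1.101 / 1.94591 = 0.565802 ≈ 0.5658

0.5658


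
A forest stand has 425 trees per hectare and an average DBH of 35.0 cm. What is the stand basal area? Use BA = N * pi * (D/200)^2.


(D/200)^2 = (35.0/200)^2 = 0.175^2 = 0.030625
Individual BA = 3.141593 * 0.030625 = 0.0962113 m^2
Stand BA = 425 * 0.0962113 = 40.8898 ≈ 40.89 m^2/ha

40.89 m^2/ha


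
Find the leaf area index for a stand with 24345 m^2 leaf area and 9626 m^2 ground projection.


LAI = 24345 / 9626 = 2.5291 ≈ 2.53

2.53


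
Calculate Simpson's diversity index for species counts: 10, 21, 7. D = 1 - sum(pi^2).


Total N = 10 + 21 + 7 = 38
Per-species terms:
  p = 10/38 = 0.263158; p^2 = 0.263158^2 = 0.069252
  p = 21/38 = 0.552632; p^2 = 0.552632^2 = 0.305402
  p = 7/38 = 0.184211; p^2 = 0.184211^2 = 0.033934
sum(p^2) = 0.069252 + 0.305402 + 0.033934 = 0.408588
D = 1 - 0.408588 = 0.591412 ≈ 0.5914

0.5914


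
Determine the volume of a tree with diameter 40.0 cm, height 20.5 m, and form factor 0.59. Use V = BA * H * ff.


(D/200)^2 = (40.0/200)^2 = 0.2^2 = 0.04
BA = 3.141593 * 0.04 = 0.125664 m^2
V = 0.125664 * 20.5 * 0.59 = 1.51991 ≈ 1.520 m^3

1.520 m^3


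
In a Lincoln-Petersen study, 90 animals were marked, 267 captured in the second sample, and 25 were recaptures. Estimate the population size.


N = M * C / R = 90 * 267 / 25 = 24030 / 25 = 961.20 ≈ 961

961 individuals


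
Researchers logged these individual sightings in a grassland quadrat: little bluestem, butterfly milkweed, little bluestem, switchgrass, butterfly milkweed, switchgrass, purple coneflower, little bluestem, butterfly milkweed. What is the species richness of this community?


Total individuals logged = 9
Distinct species (count of individuals): little bluestem (3), butterfly milkweed (3), switchgrass (2), purple coneflower (1)
Species richness = number of distinct species = 4

4


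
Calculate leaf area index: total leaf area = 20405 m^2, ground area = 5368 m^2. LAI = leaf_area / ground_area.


LAI = 20405 / 5368 = 3.8012 ≈ 3.80

3.80


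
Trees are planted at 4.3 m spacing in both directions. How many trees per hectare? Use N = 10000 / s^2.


N = 10000 / 4.3^2 = 10000 / 18.49 = 540.833 ≈ 541 trees/ha

541 trees/ha


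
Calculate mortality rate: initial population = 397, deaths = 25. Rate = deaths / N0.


Mortality rate = 25 / 397 = 0.062972 ≈ 0.0630

0.0630


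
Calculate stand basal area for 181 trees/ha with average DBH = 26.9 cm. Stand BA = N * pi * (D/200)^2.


(D/200)^2 = (26.9/200)^2 = 0.1345^2 = 0.01809025
Individual BA = 3.141593 * 0.01809025 = 0.0568322 m^2
Stand BA = 181 * 0.0568322 = 10.2866 ≈ 10.29 m^2/ha

10.29 m^2/ha


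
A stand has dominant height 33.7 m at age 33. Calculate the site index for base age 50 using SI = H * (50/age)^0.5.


50/33 = 1.51515
(1.51515)^0.5 = 1.23091
SI = 33.7 * 1.23091 = 41.4817 ≈ 41.5 m

41.5 m


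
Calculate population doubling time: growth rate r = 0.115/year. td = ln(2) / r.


td = ln(2) / 0.115 = 0.693147 / 0.115 = 6.02737 ≈ 6.0 years

6.0 years


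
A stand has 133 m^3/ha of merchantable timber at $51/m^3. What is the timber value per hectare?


Value = 133 * 51 = $6783/ha

$6783/ha


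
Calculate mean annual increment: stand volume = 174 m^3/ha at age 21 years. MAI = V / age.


MAI = 174 / 21 = 8.2857 ≈ 8.29 m^3/ha/yr

8.29 m^3/ha/yr


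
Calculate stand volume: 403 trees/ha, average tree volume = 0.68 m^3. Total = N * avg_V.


V_stand = 403 * 0.68 = 274.04 ≈ 274.0 m^3/ha

274.0 m^3/ha


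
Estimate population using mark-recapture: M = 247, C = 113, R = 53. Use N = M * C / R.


N = M * C / R = 247 * 113 / 53 = 27911 / 53 = 526.62 ≈ 527

527 individuals


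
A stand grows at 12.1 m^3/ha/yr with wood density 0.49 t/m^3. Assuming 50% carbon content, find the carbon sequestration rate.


C = 12.1 * 0.49 * 0.5 = 2.9645 ≈ 2.96 t C/ha/yr

2.96 t C/ha/yr


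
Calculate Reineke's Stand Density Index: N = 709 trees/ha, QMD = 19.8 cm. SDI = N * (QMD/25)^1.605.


QMD/25 = 19.8/25 = 0.792
(0.792)^1.605 = exp(1.605 * ln(0.792)) = exp(1.605 * (-0.233194)) = exp(-0.374276) = 0.687787
SDI = 709 * 0.687787 = 487.641 ≈ 488

488


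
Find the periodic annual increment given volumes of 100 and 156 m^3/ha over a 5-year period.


PAI = (V2 - V1) / period = (156 - 100) / 5 = 56 / 5 = 11.20 m^3/ha/yr

11.20 m^3/ha/yr


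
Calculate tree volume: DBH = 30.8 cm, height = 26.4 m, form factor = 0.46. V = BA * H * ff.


(D/200)^2 = (30.8/200)^2 = 0.154^2 = 0.023716
BA = 3.141593 * 0.023716 = 0.0745060 m^2
V = 0.0745060 * 26.4 * 0.46 = 0.904801 ≈ 0.905 m^3

0.905 m^3


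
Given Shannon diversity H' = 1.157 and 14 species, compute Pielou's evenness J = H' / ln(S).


ln(14) = 2.63906
J = H' / ln(S) = 1.157 / 2.63906 = 0.438414 ≈ 0.4384

0.4384


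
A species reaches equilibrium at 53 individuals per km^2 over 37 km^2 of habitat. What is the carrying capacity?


K = 53 * 37 = 1961 individuals

1961 individuals


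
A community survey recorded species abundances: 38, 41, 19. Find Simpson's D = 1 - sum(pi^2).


Total N = 38 + 41 + 19 = 98
Per-species terms:
  p = 38/98 = 0.387755; p^2 = 0.387755^2 = 0.150354
  p = 41/98 = 0.418367; p^2 = 0.418367^2 = 0.175031
  p = 19/98 = 0.193878; p^2 = 0.193878^2 = 0.037589
sum(p^2) = 0.150354 + 0.175031 + 0.037589 = 0.362974
D = 1 - 0.362974 = 0.637026 ≈ 0.6370

0.6370


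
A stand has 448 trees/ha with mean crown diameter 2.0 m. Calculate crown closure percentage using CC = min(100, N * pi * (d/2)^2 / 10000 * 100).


(d/2)^2 = (2.0/2)^2 = 1^2 = 1
Crown area = 3.141593 * 1 = 3.14159 m^2
N * area / 10000 * 100 = 448 * 3.14159 / 10000 * 100 = 14.0743
CC = min(100, 14.0743) = 14.0743 ≈ 14.1%

14.1%


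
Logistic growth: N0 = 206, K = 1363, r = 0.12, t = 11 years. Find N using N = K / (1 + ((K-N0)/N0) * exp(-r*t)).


(K - N0)/N0 = (1363 - 206)/206 = 1157/206 = 5.61650
r*t = 0.12 * 11 = 1.32; exp(-1.32) = 0.267135
5.61650 * 0.267135 = 1.50036
1 + 1.50036 = 2.50036
N = 1363 / 2.50036 = 545.122 ≈ 545

545


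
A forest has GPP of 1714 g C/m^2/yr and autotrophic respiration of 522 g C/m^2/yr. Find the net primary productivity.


NPP = GPP - Ra = 1714 - 522 = 1192 g C/m^2/yr

1192 g C/m^2/yr
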